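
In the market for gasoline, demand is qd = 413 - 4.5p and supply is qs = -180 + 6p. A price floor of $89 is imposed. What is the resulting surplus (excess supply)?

Surplus = 341.5

Equilibrium price would be p* = 1186/21, so the floor at 89 binds.
At p = 89: qd = 12.5, qs = 354.
Surplus = 354 − 12.5 = 341.5.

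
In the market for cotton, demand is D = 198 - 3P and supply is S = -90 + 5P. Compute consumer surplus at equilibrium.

Equilibrium: 198 - 3P = -90 + 5P gives P* = 36, Q* = 90.
Demand choke price (D = 0): P = 66.
CS = ½(66 − 36)(90) = 1350.

Consumer surplus = 1350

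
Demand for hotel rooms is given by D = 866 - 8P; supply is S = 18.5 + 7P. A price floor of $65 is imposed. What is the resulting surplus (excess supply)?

Surplus = 127.5

Equilibrium price would be P* = 56.5, so the floor at 65 binds.
At P = 65: D = 346, S = 473.5.
Surplus = 473.5 − 346 = 127.5.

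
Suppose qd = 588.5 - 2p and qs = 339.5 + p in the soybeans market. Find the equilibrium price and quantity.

Set qd = qs: 588.5 - 2p = 339.5 + p.
249 = 3p, so p* = 83.
q* = 588.5 − 2(83) = 422.5.

p* = 83, q* = 422.5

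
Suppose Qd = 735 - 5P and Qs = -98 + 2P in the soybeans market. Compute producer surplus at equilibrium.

Producer surplus = 4900

Equilibrium: 735 - 5P = -98 + 2P gives P* = 119, Q* = 140.
Supply starts at P = 49 (where Qs = 0).
PS = ½(119 − 49)(140) = 4900.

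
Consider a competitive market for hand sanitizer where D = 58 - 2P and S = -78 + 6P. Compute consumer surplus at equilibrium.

Consumer surplus = 144

Equilibrium: 58 - 2P = -78 + 6P gives P* = 17, Q* = 24.
Demand choke price (D = 0): P = 29.
CS = ½(29 − 17)(24) = 144.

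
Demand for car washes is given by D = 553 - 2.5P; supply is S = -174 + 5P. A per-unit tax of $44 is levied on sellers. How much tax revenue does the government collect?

Tax revenue = 31328/3

Pre-tax equilibrium: P* = 1454/15, Q* = 932/3.
Tax on sellers shifts supply to S = -174 + 5(P − 44) = -394 + 5P.
553 - 2.5P = -394 + 5P gives buyer price Pb = 1894/15; sellers receive Ps = 1894/15 − 44 = 1234/15.
New quantity: Q = 553 − 2.5(1894/15) = 712/3.
Revenue = 44 × 712/3 = 31328/3.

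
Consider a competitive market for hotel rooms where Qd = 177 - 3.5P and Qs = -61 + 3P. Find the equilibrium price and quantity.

P* = 476/13, Q* = 635/13

Set Qd = Qs: 177 - 3.5P = -61 + 3P.
238 = 6.5P, so P* = 476/13.
Q* = 177 − 3.5(476/13) = 635/13.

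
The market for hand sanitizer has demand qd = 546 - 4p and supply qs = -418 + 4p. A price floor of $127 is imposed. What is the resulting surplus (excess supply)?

Surplus = 52

Equilibrium price would be p* = 120.5, so the floor at 127 binds.
At p = 127: qd = 38, qs = 90.
Surplus = 90 − 38 = 52.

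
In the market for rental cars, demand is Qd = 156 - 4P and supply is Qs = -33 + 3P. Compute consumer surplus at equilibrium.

Equilibrium: 156 - 4P = -33 + 3P gives P* = 27, Q* = 48.
Demand choke price (Qd = 0): P = 39.
CS = ½(39 − 27)(48) = 288.

Consumer surplus = 288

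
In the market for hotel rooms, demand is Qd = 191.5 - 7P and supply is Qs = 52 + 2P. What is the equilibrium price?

P* = 15.5

Set Qd = Qs: 191.5 - 7P = 52 + 2P.
139.5 = 9P, so P* = 15.5.
Q* = 191.5 − 7(15.5) = 83.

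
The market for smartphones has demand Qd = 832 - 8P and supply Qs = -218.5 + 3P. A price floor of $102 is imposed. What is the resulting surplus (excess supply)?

Equilibrium price would be P* = 95.5, so the floor at 102 binds.
At P = 102: Qd = 16, Qs = 87.5.
Surplus = 87.5 − 16 = 71.5.

Surplus = 71.5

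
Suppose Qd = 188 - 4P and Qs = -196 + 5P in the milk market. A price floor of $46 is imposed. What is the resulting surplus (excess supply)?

Equilibrium price would be P* = 128/3, so the floor at 46 binds.
At P = 46: Qd = 4, Qs = 34.
Surplus = 34 − 4 = 30.

Surplus = 30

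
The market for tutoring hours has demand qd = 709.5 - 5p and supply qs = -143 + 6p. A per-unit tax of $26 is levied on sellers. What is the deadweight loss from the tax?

Pre-tax equilibrium: p* = 77.5, q* = 322.
Tax on sellers shifts supply to qs = -143 + 6(p − 26) = -299 + 6p.
709.5 - 5p = -299 + 6p gives buyer price pb = 2017/22; sellers receive ps = 2017/22 − 26 = 1445/22.
New quantity: q = 709.5 − 5(2017/22) = 2762/11.
DWL = ½ × 26 × (322 − 2762/11) = 10140/11.

Deadweight loss = 10140/11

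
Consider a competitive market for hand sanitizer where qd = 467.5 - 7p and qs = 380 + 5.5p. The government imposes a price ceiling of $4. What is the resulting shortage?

Equilibrium price would be p* = 7, so the ceiling at 4 binds.
At p = 4: qd = 467.5 − 7(4) = 439.5, qs = 380 + 5.5(4) = 402.
Shortage = 439.5 − 402 = 37.5.

Shortage = 37.5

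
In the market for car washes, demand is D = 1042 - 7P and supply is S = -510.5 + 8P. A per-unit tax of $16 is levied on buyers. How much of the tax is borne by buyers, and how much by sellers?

Buyers bear 128/15, sellers bear 112/15

Pre-tax equilibrium: P* = 103.5, Q* = 317.5.
Tax on buyers shifts demand to D = 1042 − 7(P + 16) = 930 - 7P.
930 - 7P = -510.5 + 8P gives seller price Ps = 2881/30; buyers pay Pb = 2881/30 + 16 = 3361/30.
New quantity: Q = 1042 − 7(3361/30) = 7733/30.
Buyer burden = 3361/30 − 103.5 = 128/15; seller burden = 103.5 − 2881/30 = 112/15.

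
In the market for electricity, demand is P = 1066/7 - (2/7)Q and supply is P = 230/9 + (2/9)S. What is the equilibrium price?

P* = 81

Set the two price expressions equal: 1066/7 - (2/7)Q = 230/9 + (2/9)Q.
7984/63 = (32/63)Q, so Q* = 249.5.
P* = 1066/7 − (2/7)(249.5) = 81.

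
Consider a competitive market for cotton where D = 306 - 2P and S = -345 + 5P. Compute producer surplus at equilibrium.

Producer surplus = 1440

Equilibrium: 306 - 2P = -345 + 5P gives P* = 93, Q* = 120.
Supply starts at P = 69 (where S = 0).
PS = ½(93 − 69)(120) = 1440.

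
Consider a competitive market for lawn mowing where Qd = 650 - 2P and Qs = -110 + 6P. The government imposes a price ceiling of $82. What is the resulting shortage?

Shortage = 104

Equilibrium price would be P* = 95, so the ceiling at 82 binds.
At P = 82: Qd = 650 − 2(82) = 486, Qs = -110 + 6(82) = 382.
Shortage = 486 − 382 = 104.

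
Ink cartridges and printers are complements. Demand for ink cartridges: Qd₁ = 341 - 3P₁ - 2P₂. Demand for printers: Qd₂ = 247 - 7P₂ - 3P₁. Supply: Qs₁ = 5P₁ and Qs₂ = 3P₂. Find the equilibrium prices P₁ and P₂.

Market 1: 341 - 3P₁ - 2P₂ = 5P₁ → 8P₁ + 2P₂ = 341.
Market 2: 10P₂ + 3P₁ = 247.
Eliminating P₂: 10×(1) − 2×(2) gives 74P₁ = 2916, so P₁ = 1458/37.
Back-substitute into (2): P₂ = (247 − 3×1458/37) / 10 = 953/74.

P₁ = 1458/37, P₂ = 953/74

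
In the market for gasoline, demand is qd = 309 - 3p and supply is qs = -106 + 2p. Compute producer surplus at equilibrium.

Producer surplus = 900

Equilibrium: 309 - 3p = -106 + 2p gives p* = 83, q* = 60.
Supply starts at p = 53 (where qs = 0).
PS = ½(83 − 53)(60) = 900.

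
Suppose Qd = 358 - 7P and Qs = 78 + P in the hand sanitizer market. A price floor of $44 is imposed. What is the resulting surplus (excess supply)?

Equilibrium price would be P* = 35, so the floor at 44 binds.
At P = 44: Qd = 50, Qs = 122.
Surplus = 122 − 50 = 72.

Surplus = 72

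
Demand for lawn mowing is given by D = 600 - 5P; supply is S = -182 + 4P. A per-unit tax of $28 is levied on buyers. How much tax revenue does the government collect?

Pre-tax equilibrium: P* = 782/9, Q* = 1490/9.
Tax on buyers shifts demand to D = 600 − 5(P + 28) = 460 - 5P.
460 - 5P = -182 + 4P gives seller price Ps = 214/3; buyers pay Pb = 214/3 + 28 = 298/3.
New quantity: Q = 600 − 5(298/3) = 310/3.
Revenue = 28 × 310/3 = 8680/3.

Tax revenue = 8680/3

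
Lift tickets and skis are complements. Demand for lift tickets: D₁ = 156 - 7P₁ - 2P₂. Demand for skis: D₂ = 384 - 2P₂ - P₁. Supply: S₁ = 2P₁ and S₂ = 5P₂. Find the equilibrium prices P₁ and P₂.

Market 1: 156 - 7P₁ - 2P₂ = 2P₁ → 9P₁ + 2P₂ = 156.
Market 2: 7P₂ + P₁ = 384.
Eliminating P₂: 7×(1) − 2×(2) gives 61P₁ = 324, so P₁ = 324/61.
Back-substitute into (2): P₂ = (384 − 1×324/61) / 7 = 3300/61.

P₁ = 324/61, P₂ = 3300/61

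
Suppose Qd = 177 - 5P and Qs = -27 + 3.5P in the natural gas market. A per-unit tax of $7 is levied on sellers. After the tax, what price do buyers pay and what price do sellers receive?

Buyers pay 457/17, sellers receive 338/17

Pre-tax equilibrium: P* = 24, Q* = 57.
Tax on sellers shifts supply to Qs = -27 + 3.5(P − 7) = -51.5 + 3.5P.
177 - 5P = -51.5 + 3.5P gives buyer price Pb = 457/17; sellers receive Ps = 457/17 − 7 = 338/17.
New quantity: Q = 177 − 5(457/17) = 724/17.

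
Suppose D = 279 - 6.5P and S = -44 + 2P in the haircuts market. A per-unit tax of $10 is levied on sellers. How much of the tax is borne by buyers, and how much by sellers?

Buyers bear 40/17, sellers bear 130/17

Pre-tax equilibrium: P* = 38, Q* = 32.
Tax on sellers shifts supply to S = -44 + 2(P − 10) = -64 + 2P.
279 - 6.5P = -64 + 2P gives buyer price Pb = 686/17; sellers receive Ps = 686/17 − 10 = 516/17.
New quantity: Q = 279 − 6.5(686/17) = 284/17.
Buyer burden = 686/17 − 38 = 40/17; seller burden = 38 − 516/17 = 130/17.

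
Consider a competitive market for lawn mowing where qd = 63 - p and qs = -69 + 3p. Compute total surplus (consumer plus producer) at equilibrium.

Total surplus = 600

Equilibrium: 63 - p = -69 + 3p gives p* = 33, q* = 30.
Demand choke price: p = 63; supply starts at p = 23.
CS = ½(63 − 33)(30) = 450; PS = ½(33 − 23)(30) = 150.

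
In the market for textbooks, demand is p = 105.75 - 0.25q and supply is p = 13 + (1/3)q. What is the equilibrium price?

p* = 66

Set the two price expressions equal: 105.75 - 0.25q = 13 + (1/3)q.
92.75 = (7/12)q, so q* = 159.
p* = 105.75 − (0.25)(159) = 66.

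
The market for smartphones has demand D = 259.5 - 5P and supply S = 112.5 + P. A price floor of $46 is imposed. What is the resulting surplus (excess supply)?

Surplus = 129

Equilibrium price would be P* = 24.5, so the floor at 46 binds.
At P = 46: D = 29.5, S = 158.5.
Surplus = 158.5 − 29.5 = 129.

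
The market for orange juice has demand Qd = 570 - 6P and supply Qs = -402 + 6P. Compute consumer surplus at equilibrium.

Equilibrium: 570 - 6P = -402 + 6P gives P* = 81, Q* = 84.
Demand choke price (Qd = 0): P = 95.
CS = ½(95 − 81)(84) = 588.

Consumer surplus = 588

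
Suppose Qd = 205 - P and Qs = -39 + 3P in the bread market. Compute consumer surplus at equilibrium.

Equilibrium: 205 - P = -39 + 3P gives P* = 61, Q* = 144.
Demand choke price (Qd = 0): P = 205.
CS = ½(205 − 61)(144) = 10368.

Consumer surplus = 10368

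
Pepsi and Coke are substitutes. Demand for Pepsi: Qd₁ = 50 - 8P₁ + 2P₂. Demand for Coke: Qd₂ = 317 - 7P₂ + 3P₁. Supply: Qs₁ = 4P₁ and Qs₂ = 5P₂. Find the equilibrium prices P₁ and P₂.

Market 1: 50 - 8P₁ + 2P₂ = 4P₁ → 12P₁ - 2P₂ = 50.
Market 2: 12P₂ - 3P₁ = 317.
Eliminating P₂: 12×(1) + 2×(2) gives 138P₁ = 1234, so P₁ = 617/69.
Back-substitute into (2): P₂ = (317 + 3×617/69) / 12 = 659/23.

P₁ = 617/69, P₂ = 659/23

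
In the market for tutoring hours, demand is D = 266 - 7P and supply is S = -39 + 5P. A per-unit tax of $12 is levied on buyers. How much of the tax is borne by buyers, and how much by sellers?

Buyers bear $5, sellers bear $7

Pre-tax equilibrium: P* = 305/12, Q* = 1057/12.
Tax on buyers shifts demand to D = 266 − 7(P + 12) = 182 - 7P.
182 - 7P = -39 + 5P gives seller price Ps = 221/12; buyers pay Pb = 221/12 + 12 = 365/12.
New quantity: Q = 266 − 7(365/12) = 637/12.
Buyer burden = 365/12 − 305/12 = 5; seller burden = 305/12 − 221/12 = 7.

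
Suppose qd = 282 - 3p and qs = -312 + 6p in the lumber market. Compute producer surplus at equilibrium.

Producer surplus = 588

Equilibrium: 282 - 3p = -312 + 6p gives p* = 66, q* = 84.
Supply starts at p = 52 (where qs = 0).
PS = ½(66 − 52)(84) = 588.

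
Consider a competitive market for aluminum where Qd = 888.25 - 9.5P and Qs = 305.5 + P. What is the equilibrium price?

P* = 55.5

Set Qd = Qs: 888.25 - 9.5P = 305.5 + P.
582.75 = 10.5P, so P* = 55.5.
Q* = 888.25 − 9.5(55.5) = 361.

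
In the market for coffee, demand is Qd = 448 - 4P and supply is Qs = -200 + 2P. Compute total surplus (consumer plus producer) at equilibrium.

Equilibrium: 448 - 4P = -200 + 2P gives P* = 108, Q* = 16.
Demand choke price: P = 112; supply starts at P = 100.
CS = ½(112 − 108)(16) = 32; PS = ½(108 − 100)(16) = 64.

Total surplus = 96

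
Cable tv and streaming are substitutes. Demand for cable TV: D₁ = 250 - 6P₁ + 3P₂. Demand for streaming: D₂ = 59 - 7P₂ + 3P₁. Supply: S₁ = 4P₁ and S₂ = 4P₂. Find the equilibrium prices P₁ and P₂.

P₁ = 2927/101, P₂ = 1340/101

Market 1: 250 - 6P₁ + 3P₂ = 4P₁ → 10P₁ - 3P₂ = 250.
Market 2: 11P₂ - 3P₁ = 59.
Eliminating P₂: 11×(1) + 3×(2) gives 101P₁ = 2927, so P₁ = 2927/101.
Back-substitute into (2): P₂ = (59 + 3×2927/101) / 11 = 1340/101.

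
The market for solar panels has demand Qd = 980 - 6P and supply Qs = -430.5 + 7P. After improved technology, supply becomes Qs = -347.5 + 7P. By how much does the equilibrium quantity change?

Original equilibrium: P* = 108.5, Q* = 329.
New equilibrium: 980 - 6P = -347.5 + 7P, so 1327.5 = 13P and P' = 2655/26; Q' = 980 − 6(2655/26) = 4775/13.
Change in quantity: 4775/13 − 329 = 498/13.

ΔQ = 498/13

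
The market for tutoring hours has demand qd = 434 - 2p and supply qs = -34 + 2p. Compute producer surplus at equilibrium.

Equilibrium: 434 - 2p = -34 + 2p gives p* = 117, q* = 200.
Supply starts at p = 17 (where qs = 0).
PS = ½(117 − 17)(200) = 10000.

Producer surplus = 10000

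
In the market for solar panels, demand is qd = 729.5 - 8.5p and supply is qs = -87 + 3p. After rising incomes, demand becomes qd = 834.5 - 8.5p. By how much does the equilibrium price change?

Original equilibrium: p* = 71, q* = 126.
New equilibrium: 834.5 - 8.5p = -87 + 3p, so 921.5 = 11.5p and p' = 1843/23; q' = 834.5 − 8.5(1843/23) = 3528/23.
Change in price: 1843/23 − 71 = 210/23.

Δp = 210/23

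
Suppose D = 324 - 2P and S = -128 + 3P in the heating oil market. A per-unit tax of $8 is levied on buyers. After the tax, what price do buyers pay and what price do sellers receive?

Buyers pay $95.2, sellers receive $87.2

Pre-tax equilibrium: P* = 90.4, Q* = 143.2.
Tax on buyers shifts demand to D = 324 − 2(P + 8) = 308 - 2P.
308 - 2P = -128 + 3P gives seller price Ps = 87.2; buyers pay Pb = 87.2 + 8 = 95.2.
New quantity: Q = 324 − 2(95.2) = 133.6.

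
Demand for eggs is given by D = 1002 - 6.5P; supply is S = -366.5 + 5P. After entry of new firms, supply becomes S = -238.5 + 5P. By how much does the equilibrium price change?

Original equilibrium: P* = 119, Q* = 228.5.
New equilibrium: 1002 - 6.5P = -238.5 + 5P, so 1240.5 = 11.5P and P' = 2481/23; Q' = 1002 − 6.5(2481/23) = 13839/46.
Change in price: 2481/23 − 119 = -256/23.

ΔP = -256/23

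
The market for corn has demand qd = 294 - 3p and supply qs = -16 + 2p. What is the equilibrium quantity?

q* = 108

Set qd = qs: 294 - 3p = -16 + 2p.
310 = 5p, so p* = 62.
q* = 294 − 3(62) = 108.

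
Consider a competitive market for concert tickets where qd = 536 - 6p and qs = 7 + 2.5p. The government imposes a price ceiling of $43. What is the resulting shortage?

Shortage = 163.5

Equilibrium price would be p* = 1058/17, so the ceiling at 43 binds.
At p = 43: qd = 536 − 6(43) = 278, qs = 7 + 2.5(43) = 114.5.
Shortage = 278 − 114.5 = 163.5.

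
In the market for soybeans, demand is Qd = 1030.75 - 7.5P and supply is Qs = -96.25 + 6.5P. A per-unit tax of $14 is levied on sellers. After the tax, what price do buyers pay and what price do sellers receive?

Buyers pay $87, sellers receive $73

Pre-tax equilibrium: P* = 80.5, Q* = 427.
Tax on sellers shifts supply to Qs = -96.25 + 6.5(P − 14) = -187.25 + 6.5P.
1030.75 - 7.5P = -187.25 + 6.5P gives buyer price Pb = 87; sellers receive Ps = 87 − 14 = 73.
New quantity: Q = 1030.75 − 7.5(87) = 378.25.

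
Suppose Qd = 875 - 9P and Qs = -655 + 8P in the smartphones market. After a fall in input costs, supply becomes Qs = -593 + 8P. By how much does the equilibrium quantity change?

Original equilibrium: P* = 90, Q* = 65.
New equilibrium: 875 - 9P = -593 + 8P, so 1468 = 17P and P' = 1468/17; Q' = 875 − 9(1468/17) = 1663/17.
Change in quantity: 1663/17 − 65 = 558/17.

ΔQ = 558/17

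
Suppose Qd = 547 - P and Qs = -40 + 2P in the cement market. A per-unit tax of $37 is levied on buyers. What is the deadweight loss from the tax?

Deadweight loss = 1369/3

Pre-tax equilibrium: P* = 587/3, Q* = 1054/3.
Tax on buyers shifts demand to Qd = 547 − 1(P + 37) = 510 - P.
510 - P = -40 + 2P gives seller price Ps = 550/3; buyers pay Pb = 550/3 + 37 = 661/3.
New quantity: Q = 547 − 1(661/3) = 980/3.
DWL = ½ × 37 × (1054/3 − 980/3) = 1369/3.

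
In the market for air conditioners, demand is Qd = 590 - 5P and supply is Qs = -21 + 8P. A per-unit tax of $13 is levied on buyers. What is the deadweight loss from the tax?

Pre-tax equilibrium: P* = 47, Q* = 355.
Tax on buyers shifts demand to Qd = 590 − 5(P + 13) = 525 - 5P.
525 - 5P = -21 + 8P gives seller price Ps = 42; buyers pay Pb = 42 + 13 = 55.
New quantity: Q = 590 − 5(55) = 315.
DWL = ½ × 13 × (355 − 315) = 260.

Deadweight loss = 260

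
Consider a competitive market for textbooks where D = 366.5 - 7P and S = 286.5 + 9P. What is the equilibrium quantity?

Set D = S: 366.5 - 7P = 286.5 + 9P.
80 = 16P, so P* = 5.
Q* = 366.5 − 7(5) = 331.5.

Q* = 331.5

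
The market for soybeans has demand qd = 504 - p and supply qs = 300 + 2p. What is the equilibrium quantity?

Set qd = qs: 504 - p = 300 + 2p.
204 = 3p, so p* = 68.
q* = 504 − 1(68) = 436.

q* = 436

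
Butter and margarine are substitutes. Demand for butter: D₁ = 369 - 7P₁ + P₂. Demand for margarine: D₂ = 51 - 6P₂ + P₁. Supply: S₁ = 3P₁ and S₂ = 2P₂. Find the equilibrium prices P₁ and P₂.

P₁ = 3003/79, P₂ = 879/79

Market 1: 369 - 7P₁ + P₂ = 3P₁ → 10P₁ - P₂ = 369.
Market 2: 8P₂ - P₁ = 51.
Eliminating P₂: 8×(1) + 1×(2) gives 79P₁ = 3003, so P₁ = 3003/79.
Back-substitute into (2): P₂ = (51 + 1×3003/79) / 8 = 879/79.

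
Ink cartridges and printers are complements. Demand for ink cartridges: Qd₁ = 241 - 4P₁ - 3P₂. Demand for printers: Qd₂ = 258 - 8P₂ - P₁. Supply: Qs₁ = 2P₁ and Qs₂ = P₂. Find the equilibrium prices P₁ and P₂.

Market 1: 241 - 4P₁ - 3P₂ = 2P₁ → 6P₁ + 3P₂ = 241.
Market 2: 9P₂ + P₁ = 258.
Eliminating P₂: 9×(1) − 3×(2) gives 51P₁ = 1395, so P₁ = 465/17.
Back-substitute into (2): P₂ = (258 − 1×465/17) / 9 = 1307/51.

P₁ = 465/17, P₂ = 1307/51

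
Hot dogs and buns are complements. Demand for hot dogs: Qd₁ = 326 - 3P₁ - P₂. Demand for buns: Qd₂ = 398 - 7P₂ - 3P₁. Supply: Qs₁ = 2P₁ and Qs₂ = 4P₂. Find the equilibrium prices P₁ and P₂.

Market 1: 326 - 3P₁ - P₂ = 2P₁ → 5P₁ + P₂ = 326.
Market 2: 11P₂ + 3P₁ = 398.
Eliminating P₂: 11×(1) − 1×(2) gives 52P₁ = 3188, so P₁ = 797/13.
Back-substitute into (2): P₂ = (398 − 3×797/13) / 11 = 253/13.

P₁ = 797/13, P₂ = 253/13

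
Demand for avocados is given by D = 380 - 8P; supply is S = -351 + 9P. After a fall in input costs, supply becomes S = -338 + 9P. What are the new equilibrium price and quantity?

Original equilibrium: P* = 43, Q* = 36.
New equilibrium: 380 - 8P = -338 + 9P, so 718 = 17P and P' = 718/17; Q' = 380 − 8(718/17) = 716/17.

P' = 718/17, Q' = 716/17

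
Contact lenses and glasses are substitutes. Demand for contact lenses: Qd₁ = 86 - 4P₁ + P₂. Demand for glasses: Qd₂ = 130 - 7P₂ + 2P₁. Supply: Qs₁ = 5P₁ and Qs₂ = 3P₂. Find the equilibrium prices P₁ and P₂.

P₁ = 11.25, P₂ = 15.25

Market 1: 86 - 4P₁ + P₂ = 5P₁ → 9P₁ - P₂ = 86.
Market 2: 10P₂ - 2P₁ = 130.
Eliminating P₂: 10×(1) + 1×(2) gives 88P₁ = 990, so P₁ = 11.25.
Back-substitute into (2): P₂ = (130 + 2×11.25) / 10 = 15.25.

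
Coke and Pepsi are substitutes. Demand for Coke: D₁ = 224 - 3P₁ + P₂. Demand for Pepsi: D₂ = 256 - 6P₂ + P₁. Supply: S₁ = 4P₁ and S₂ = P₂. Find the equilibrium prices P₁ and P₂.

P₁ = 38, P₂ = 42

Market 1: 224 - 3P₁ + P₂ = 4P₁ → 7P₁ - P₂ = 224.
Market 2: 7P₂ - P₁ = 256.
Eliminating P₂: 7×(1) + 1×(2) gives 48P₁ = 1824, so P₁ = 38.
Back-substitute into (2): P₂ = (256 + 1×38) / 7 = 42.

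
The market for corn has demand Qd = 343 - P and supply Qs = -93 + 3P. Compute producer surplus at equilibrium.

Producer surplus = 9126

Equilibrium: 343 - P = -93 + 3P gives P* = 109, Q* = 234.
Supply starts at P = 31 (where Qs = 0).
PS = ½(109 − 31)(234) = 9126.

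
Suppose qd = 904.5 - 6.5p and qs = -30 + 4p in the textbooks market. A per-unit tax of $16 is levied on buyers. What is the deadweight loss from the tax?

Deadweight loss = 6656/21

Pre-tax equilibrium: p* = 89, q* = 326.
Tax on buyers shifts demand to qd = 904.5 − 6.5(p + 16) = 800.5 - 6.5p.
800.5 - 6.5p = -30 + 4p gives seller price ps = 1661/21; buyers pay pb = 1661/21 + 16 = 1997/21.
New quantity: q = 904.5 − 6.5(1997/21) = 6014/21.
DWL = ½ × 16 × (326 − 6014/21) = 6656/21.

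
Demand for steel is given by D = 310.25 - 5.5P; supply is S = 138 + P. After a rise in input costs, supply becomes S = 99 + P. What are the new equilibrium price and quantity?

P' = 32.5, Q' = 131.5

Original equilibrium: P* = 26.5, Q* = 164.5.
New equilibrium: 310.25 - 5.5P = 99 + P, so 211.25 = 6.5P and P' = 32.5; Q' = 310.25 − 5.5(32.5) = 131.5.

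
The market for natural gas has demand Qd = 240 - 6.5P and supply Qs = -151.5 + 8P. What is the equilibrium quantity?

Set Qd = Qs: 240 - 6.5P = -151.5 + 8P.
391.5 = 14.5P, so P* = 27.
Q* = 240 − 6.5(27) = 64.5.

Q* = 64.5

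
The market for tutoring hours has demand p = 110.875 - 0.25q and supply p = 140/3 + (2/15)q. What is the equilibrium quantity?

Set the two price expressions equal: 110.875 - 0.25q = 140/3 + (2/15)q.
1541/24 = (23/60)q, so q* = 167.5.
p* = 110.875 − (0.25)(167.5) = 69.

q* = 167.5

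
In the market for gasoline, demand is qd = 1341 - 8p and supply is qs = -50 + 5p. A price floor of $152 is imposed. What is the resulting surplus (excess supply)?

Surplus = 585

Equilibrium price would be p* = 107, so the floor at 152 binds.
At p = 152: qd = 125, qs = 710.
Surplus = 710 − 125 = 585.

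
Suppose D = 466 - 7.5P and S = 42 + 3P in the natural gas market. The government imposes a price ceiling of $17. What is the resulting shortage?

Shortage = 245.5

Equilibrium price would be P* = 848/21, so the ceiling at 17 binds.
At P = 17: D = 466 − 7.5(17) = 338.5, S = 42 + 3(17) = 93.
Shortage = 338.5 − 93 = 245.5.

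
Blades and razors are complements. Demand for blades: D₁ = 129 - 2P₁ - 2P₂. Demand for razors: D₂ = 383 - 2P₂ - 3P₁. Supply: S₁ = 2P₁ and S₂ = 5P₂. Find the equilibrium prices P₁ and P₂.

P₁ = 137/22, P₂ = 1145/22

Market 1: 129 - 2P₁ - 2P₂ = 2P₁ → 4P₁ + 2P₂ = 129.
Market 2: 7P₂ + 3P₁ = 383.
Eliminating P₂: 7×(1) − 2×(2) gives 22P₁ = 137, so P₁ = 137/22.
Back-substitute into (2): P₂ = (383 − 3×137/22) / 7 = 1145/22.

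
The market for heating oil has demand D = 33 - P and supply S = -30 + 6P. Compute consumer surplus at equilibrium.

Consumer surplus = 288

Equilibrium: 33 - P = -30 + 6P gives P* = 9, Q* = 24.
Demand choke price (D = 0): P = 33.
CS = ½(33 − 9)(24) = 288.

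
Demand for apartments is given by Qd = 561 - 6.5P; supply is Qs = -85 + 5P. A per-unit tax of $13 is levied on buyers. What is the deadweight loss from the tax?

Deadweight loss = 10985/46

Pre-tax equilibrium: P* = 1292/23, Q* = 4505/23.
Tax on buyers shifts demand to Qd = 561 − 6.5(P + 13) = 476.5 - 6.5P.
476.5 - 6.5P = -85 + 5P gives seller price Ps = 1123/23; buyers pay Pb = 1123/23 + 13 = 1422/23.
New quantity: Q = 561 − 6.5(1422/23) = 3660/23.
DWL = ½ × 13 × (4505/23 − 3660/23) = 10985/46.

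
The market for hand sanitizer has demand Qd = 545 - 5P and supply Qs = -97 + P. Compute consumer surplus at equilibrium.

Consumer surplus = 10

Equilibrium: 545 - 5P = -97 + P gives P* = 107, Q* = 10.
Demand choke price (Qd = 0): P = 109.
CS = ½(109 − 107)(10) = 10.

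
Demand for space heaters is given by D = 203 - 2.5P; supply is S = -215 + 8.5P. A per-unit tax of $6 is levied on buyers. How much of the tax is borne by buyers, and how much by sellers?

Buyers bear 51/11, sellers bear 15/11

Pre-tax equilibrium: P* = 38, Q* = 108.
Tax on buyers shifts demand to D = 203 − 2.5(P + 6) = 188 - 2.5P.
188 - 2.5P = -215 + 8.5P gives seller price Ps = 403/11; buyers pay Pb = 403/11 + 6 = 469/11.
New quantity: Q = 203 − 2.5(469/11) = 2121/22.
Buyer burden = 469/11 − 38 = 51/11; seller burden = 38 − 403/11 = 15/11.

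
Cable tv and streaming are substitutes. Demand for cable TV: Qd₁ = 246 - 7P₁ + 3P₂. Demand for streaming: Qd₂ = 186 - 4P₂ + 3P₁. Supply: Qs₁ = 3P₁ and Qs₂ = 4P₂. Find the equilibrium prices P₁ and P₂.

P₁ = 2526/71, P₂ = 2598/71

Market 1: 246 - 7P₁ + 3P₂ = 3P₁ → 10P₁ - 3P₂ = 246.
Market 2: 8P₂ - 3P₁ = 186.
Eliminating P₂: 8×(1) + 3×(2) gives 71P₁ = 2526, so P₁ = 2526/71.
Back-substitute into (2): P₂ = (186 + 3×2526/71) / 8 = 2598/71.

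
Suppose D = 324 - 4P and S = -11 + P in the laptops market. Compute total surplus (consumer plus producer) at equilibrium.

Equilibrium: 324 - 4P = -11 + P gives P* = 67, Q* = 56.
Demand choke price: P = 81; supply starts at P = 11.
CS = ½(81 − 67)(56) = 392; PS = ½(67 − 11)(56) = 1568.

Total surplus = 1960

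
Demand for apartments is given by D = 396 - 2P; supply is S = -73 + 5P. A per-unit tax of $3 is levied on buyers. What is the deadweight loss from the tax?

Deadweight loss = 45/7

Pre-tax equilibrium: P* = 67, Q* = 262.
Tax on buyers shifts demand to D = 396 − 2(P + 3) = 390 - 2P.
390 - 2P = -73 + 5P gives seller price Ps = 463/7; buyers pay Pb = 463/7 + 3 = 484/7.
New quantity: Q = 396 − 2(484/7) = 1804/7.
DWL = ½ × 3 × (262 − 1804/7) = 45/7.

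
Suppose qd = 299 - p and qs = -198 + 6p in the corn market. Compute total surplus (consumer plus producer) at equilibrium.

Equilibrium: 299 - p = -198 + 6p gives p* = 71, q* = 228.
Demand choke price: p = 299; supply starts at p = 33.
CS = ½(299 − 71)(228) = 25992; PS = ½(71 − 33)(228) = 4332.

Total surplus = 30324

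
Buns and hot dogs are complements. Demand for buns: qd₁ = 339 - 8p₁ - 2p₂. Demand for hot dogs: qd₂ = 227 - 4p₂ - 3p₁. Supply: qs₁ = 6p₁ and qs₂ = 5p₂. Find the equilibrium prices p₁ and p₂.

p₁ = 2597/120, p₂ = 2161/120

Market 1: 339 - 8p₁ - 2p₂ = 6p₁ → 14p₁ + 2p₂ = 339.
Market 2: 9p₂ + 3p₁ = 227.
Eliminating p₂: 9×(1) − 2×(2) gives 120p₁ = 2597, so p₁ = 2597/120.
Back-substitute into (2): p₂ = (227 − 3×2597/120) / 9 = 2161/120.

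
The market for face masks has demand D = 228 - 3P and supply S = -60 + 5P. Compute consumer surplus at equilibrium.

Equilibrium: 228 - 3P = -60 + 5P gives P* = 36, Q* = 120.
Demand choke price (D = 0): P = 76.
CS = ½(76 − 36)(120) = 2400.

Consumer surplus = 2400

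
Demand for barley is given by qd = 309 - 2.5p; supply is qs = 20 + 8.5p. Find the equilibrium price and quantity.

p* = 289/11, q* = 5353/22

Set qd = qs: 309 - 2.5p = 20 + 8.5p.
289 = 11p, so p* = 289/11.
q* = 309 − 2.5(289/11) = 5353/22.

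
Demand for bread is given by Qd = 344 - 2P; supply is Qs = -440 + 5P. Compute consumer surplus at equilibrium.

Consumer surplus = 3600

Equilibrium: 344 - 2P = -440 + 5P gives P* = 112, Q* = 120.
Demand choke price (Qd = 0): P = 172.
CS = ½(172 − 112)(120) = 3600.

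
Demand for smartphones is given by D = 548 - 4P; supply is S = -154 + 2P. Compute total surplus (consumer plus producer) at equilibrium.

Equilibrium: 548 - 4P = -154 + 2P gives P* = 117, Q* = 80.
Demand choke price: P = 137; supply starts at P = 77.
CS = ½(137 − 117)(80) = 800; PS = ½(117 − 77)(80) = 1600.

Total surplus = 2400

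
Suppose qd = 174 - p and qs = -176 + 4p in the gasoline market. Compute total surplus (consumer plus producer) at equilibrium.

Equilibrium: 174 - p = -176 + 4p gives p* = 70, q* = 104.
Demand choke price: p = 174; supply starts at p = 44.
CS = ½(174 − 70)(104) = 5408; PS = ½(70 − 44)(104) = 1352.

Total surplus = 6760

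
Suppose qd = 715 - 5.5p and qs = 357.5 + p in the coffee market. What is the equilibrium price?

Set qd = qs: 715 - 5.5p = 357.5 + p.
357.5 = 6.5p, so p* = 55.
q* = 715 − 5.5(55) = 412.5.

p* = 55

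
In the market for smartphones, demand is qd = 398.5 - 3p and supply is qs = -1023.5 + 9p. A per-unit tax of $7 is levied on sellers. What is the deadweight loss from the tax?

Deadweight loss = 55.125

Pre-tax equilibrium: p* = 118.5, q* = 43.
Tax on sellers shifts supply to qs = -1023.5 + 9(p − 7) = -1086.5 + 9p.
398.5 - 3p = -1086.5 + 9p gives buyer price pb = 123.75; sellers receive ps = 123.75 − 7 = 116.75.
New quantity: q = 398.5 − 3(123.75) = 27.25.
DWL = ½ × 7 × (43 − 27.25) = 55.125.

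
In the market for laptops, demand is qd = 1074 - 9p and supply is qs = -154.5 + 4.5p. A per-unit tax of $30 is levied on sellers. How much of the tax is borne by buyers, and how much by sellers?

Buyers bear $10, sellers bear $20

Pre-tax equilibrium: p* = 91, q* = 255.
Tax on sellers shifts supply to qs = -154.5 + 4.5(p − 30) = -289.5 + 4.5p.
1074 - 9p = -289.5 + 4.5p gives buyer price pb = 101; sellers receive ps = 101 − 30 = 71.
New quantity: q = 1074 − 9(101) = 165.
Buyer burden = 101 − 91 = 10; seller burden = 91 − 71 = 20.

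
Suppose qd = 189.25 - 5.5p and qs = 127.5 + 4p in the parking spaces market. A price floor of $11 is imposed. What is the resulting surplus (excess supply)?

Surplus = 42.75

Equilibrium price would be p* = 6.5, so the floor at 11 binds.
At p = 11: qd = 128.75, qs = 171.5.
Surplus = 171.5 − 128.75 = 42.75.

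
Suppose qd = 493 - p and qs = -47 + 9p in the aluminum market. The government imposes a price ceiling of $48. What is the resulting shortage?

Equilibrium price would be p* = 54, so the ceiling at 48 binds.
At p = 48: qd = 493 − 1(48) = 445, qs = -47 + 9(48) = 385.
Shortage = 445 − 385 = 60.

Shortage = 60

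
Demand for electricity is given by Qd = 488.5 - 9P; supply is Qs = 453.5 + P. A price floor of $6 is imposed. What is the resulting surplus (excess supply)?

Equilibrium price would be P* = 3.5, so the floor at 6 binds.
At P = 6: Qd = 434.5, Qs = 459.5.
Surplus = 459.5 − 434.5 = 25.

Surplus = 25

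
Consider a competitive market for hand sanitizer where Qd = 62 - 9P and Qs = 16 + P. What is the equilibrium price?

Set Qd = Qs: 62 - 9P = 16 + P.
46 = 10P, so P* = 4.6.
Q* = 62 − 9(4.6) = 20.6.

P* = 4.6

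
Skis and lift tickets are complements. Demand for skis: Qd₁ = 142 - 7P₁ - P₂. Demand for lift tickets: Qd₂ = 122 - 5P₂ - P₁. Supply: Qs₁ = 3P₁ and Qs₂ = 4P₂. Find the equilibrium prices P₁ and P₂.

Market 1: 142 - 7P₁ - P₂ = 3P₁ → 10P₁ + P₂ = 142.
Market 2: 9P₂ + P₁ = 122.
Eliminating P₂: 9×(1) − 1×(2) gives 89P₁ = 1156, so P₁ = 1156/89.
Back-substitute into (2): P₂ = (122 − 1×1156/89) / 9 = 1078/89.

P₁ = 1156/89, P₂ = 1078/89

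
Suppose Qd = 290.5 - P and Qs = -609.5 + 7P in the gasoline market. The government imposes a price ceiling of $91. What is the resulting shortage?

Shortage = 172

Equilibrium price would be P* = 112.5, so the ceiling at 91 binds.
At P = 91: Qd = 290.5 − 1(91) = 199.5, Qs = -609.5 + 7(91) = 27.5.
Shortage = 199.5 − 27.5 = 172.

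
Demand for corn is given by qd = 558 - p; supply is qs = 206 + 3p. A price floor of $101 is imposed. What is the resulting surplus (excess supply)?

Surplus = 52

Equilibrium price would be p* = 88, so the floor at 101 binds.
At p = 101: qd = 457, qs = 509.
Surplus = 509 − 457 = 52.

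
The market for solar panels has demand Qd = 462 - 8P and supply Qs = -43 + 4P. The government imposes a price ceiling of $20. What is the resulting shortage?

Shortage = 265

Equilibrium price would be P* = 505/12, so the ceiling at 20 binds.
At P = 20: Qd = 462 − 8(20) = 302, Qs = -43 + 4(20) = 37.
Shortage = 302 − 37 = 265.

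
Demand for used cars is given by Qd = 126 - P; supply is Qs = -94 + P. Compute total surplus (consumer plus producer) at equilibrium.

Equilibrium: 126 - P = -94 + P gives P* = 110, Q* = 16.
Demand choke price: P = 126; supply starts at P = 94.
CS = ½(126 − 110)(16) = 128; PS = ½(110 − 94)(16) = 128.

Total surplus = 256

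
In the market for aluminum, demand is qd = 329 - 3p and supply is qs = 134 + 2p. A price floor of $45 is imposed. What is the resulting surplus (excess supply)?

Surplus = 30

Equilibrium price would be p* = 39, so the floor at 45 binds.
At p = 45: qd = 194, qs = 224.
Surplus = 224 − 194 = 30.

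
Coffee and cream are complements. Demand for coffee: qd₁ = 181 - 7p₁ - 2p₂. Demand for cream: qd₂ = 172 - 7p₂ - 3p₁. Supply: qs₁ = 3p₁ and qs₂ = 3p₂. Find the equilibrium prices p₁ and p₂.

Market 1: 181 - 7p₁ - 2p₂ = 3p₁ → 10p₁ + 2p₂ = 181.
Market 2: 10p₂ + 3p₁ = 172.
Eliminating p₂: 10×(1) − 2×(2) gives 94p₁ = 1466, so p₁ = 733/47.
Back-substitute into (2): p₂ = (172 − 3×733/47) / 10 = 1177/94.

p₁ = 733/47, p₂ = 1177/94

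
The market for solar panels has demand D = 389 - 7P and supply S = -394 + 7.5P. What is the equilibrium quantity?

Set D = S: 389 - 7P = -394 + 7.5P.
783 = 14.5P, so P* = 54.
Q* = 389 − 7(54) = 11.

Q* = 11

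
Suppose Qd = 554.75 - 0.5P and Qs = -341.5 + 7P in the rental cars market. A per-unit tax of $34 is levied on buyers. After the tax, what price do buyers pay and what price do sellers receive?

Buyers pay 4537/30, sellers receive 3517/30

Pre-tax equilibrium: P* = 119.5, Q* = 495.
Tax on buyers shifts demand to Qd = 554.75 − 0.5(P + 34) = 537.75 - 0.5P.
537.75 - 0.5P = -341.5 + 7P gives seller price Ps = 3517/30; buyers pay Pb = 3517/30 + 34 = 4537/30.
New quantity: Q = 554.75 − 0.5(4537/30) = 7187/15.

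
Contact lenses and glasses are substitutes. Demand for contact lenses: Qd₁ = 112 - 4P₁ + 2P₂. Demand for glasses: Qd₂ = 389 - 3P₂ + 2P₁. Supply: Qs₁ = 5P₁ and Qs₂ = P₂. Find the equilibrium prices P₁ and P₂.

P₁ = 38.3125, P₂ = 116.40625

Market 1: 112 - 4P₁ + 2P₂ = 5P₁ → 9P₁ - 2P₂ = 112.
Market 2: 4P₂ - 2P₁ = 389.
Eliminating P₂: 4×(1) + 2×(2) gives 32P₁ = 1226, so P₁ = 38.3125.
Back-substitute into (2): P₂ = (389 + 2×38.3125) / 4 = 116.40625.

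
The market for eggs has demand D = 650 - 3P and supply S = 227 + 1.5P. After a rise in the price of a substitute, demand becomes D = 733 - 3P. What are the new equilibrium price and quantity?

Original equilibrium: P* = 94, Q* = 368.
New equilibrium: 733 - 3P = 227 + 1.5P, so 506 = 4.5P and P' = 1012/9; Q' = 733 − 3(1012/9) = 1187/3.

P' = 1012/9, Q' = 1187/3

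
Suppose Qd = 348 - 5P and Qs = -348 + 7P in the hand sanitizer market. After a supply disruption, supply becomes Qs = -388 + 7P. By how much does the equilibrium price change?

ΔP = 10/3

Original equilibrium: P* = 58, Q* = 58.
New equilibrium: 348 - 5P = -388 + 7P, so 736 = 12P and P' = 184/3; Q' = 348 − 5(184/3) = 124/3.
Change in price: 184/3 − 58 = 10/3.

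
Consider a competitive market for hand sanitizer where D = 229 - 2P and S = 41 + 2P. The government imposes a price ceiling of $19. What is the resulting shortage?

Shortage = 112

Equilibrium price would be P* = 47, so the ceiling at 19 binds.
At P = 19: D = 229 − 2(19) = 191, S = 41 + 2(19) = 79.
Shortage = 191 − 79 = 112.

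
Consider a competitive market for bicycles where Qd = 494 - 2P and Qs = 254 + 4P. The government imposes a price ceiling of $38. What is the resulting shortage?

Equilibrium price would be P* = 40, so the ceiling at 38 binds.
At P = 38: Qd = 494 − 2(38) = 418, Qs = 254 + 4(38) = 406.
Shortage = 418 − 406 = 12.

Shortage = 12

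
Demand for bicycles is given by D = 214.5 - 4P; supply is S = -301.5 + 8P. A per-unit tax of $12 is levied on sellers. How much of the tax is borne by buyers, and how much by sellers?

Pre-tax equilibrium: P* = 43, Q* = 42.5.
Tax on sellers shifts supply to S = -301.5 + 8(P − 12) = -397.5 + 8P.
214.5 - 4P = -397.5 + 8P gives buyer price Pb = 51; sellers receive Ps = 51 − 12 = 39.
New quantity: Q = 214.5 − 4(51) = 10.5.
Buyer burden = 51 − 43 = 8; seller burden = 43 − 39 = 4.

Buyers bear $8, sellers bear $4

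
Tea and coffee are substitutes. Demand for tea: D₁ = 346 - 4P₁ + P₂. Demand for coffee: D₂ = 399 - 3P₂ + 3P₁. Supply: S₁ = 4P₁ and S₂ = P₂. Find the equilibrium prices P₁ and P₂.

Market 1: 346 - 4P₁ + P₂ = 4P₁ → 8P₁ - P₂ = 346.
Market 2: 4P₂ - 3P₁ = 399.
Eliminating P₂: 4×(1) + 1×(2) gives 29P₁ = 1783, so P₁ = 1783/29.
Back-substitute into (2): P₂ = (399 + 3×1783/29) / 4 = 4230/29.

P₁ = 1783/29, P₂ = 4230/29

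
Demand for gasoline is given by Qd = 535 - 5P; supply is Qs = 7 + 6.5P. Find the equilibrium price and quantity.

P* = 1056/23, Q* = 7025/23

Set Qd = Qs: 535 - 5P = 7 + 6.5P.
528 = 11.5P, so P* = 1056/23.
Q* = 535 − 5(1056/23) = 7025/23.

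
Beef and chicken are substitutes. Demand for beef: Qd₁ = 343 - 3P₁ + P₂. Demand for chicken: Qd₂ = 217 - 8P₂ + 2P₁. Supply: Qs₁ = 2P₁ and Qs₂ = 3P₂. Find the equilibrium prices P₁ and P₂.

P₁ = 3990/53, P₂ = 1771/53

Market 1: 343 - 3P₁ + P₂ = 2P₁ → 5P₁ - P₂ = 343.
Market 2: 11P₂ - 2P₁ = 217.
Eliminating P₂: 11×(1) + 1×(2) gives 53P₁ = 3990, so P₁ = 3990/53.
Back-substitute into (2): P₂ = (217 + 2×3990/53) / 11 = 1771/53.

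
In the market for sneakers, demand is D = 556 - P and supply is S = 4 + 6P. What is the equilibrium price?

Set D = S: 556 - P = 4 + 6P.
552 = 7P, so P* = 552/7.
Q* = 556 − 1(552/7) = 3340/7.

P* = 552/7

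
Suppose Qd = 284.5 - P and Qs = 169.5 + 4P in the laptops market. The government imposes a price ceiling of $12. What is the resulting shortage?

Shortage = 55

Equilibrium price would be P* = 23, so the ceiling at 12 binds.
At P = 12: Qd = 284.5 − 1(12) = 272.5, Qs = 169.5 + 4(12) = 217.5.
Shortage = 272.5 − 217.5 = 55.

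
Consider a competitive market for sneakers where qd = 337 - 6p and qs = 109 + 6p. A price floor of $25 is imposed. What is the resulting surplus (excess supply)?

Surplus = 72

Equilibrium price would be p* = 19, so the floor at 25 binds.
At p = 25: qd = 187, qs = 259.
Surplus = 259 − 187 = 72.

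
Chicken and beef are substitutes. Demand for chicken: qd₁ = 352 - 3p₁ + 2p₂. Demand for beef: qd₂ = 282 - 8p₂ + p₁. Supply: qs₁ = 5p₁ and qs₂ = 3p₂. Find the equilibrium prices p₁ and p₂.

p₁ = 2218/43, p₂ = 1304/43

Market 1: 352 - 3p₁ + 2p₂ = 5p₁ → 8p₁ - 2p₂ = 352.
Market 2: 11p₂ - p₁ = 282.
Eliminating p₂: 11×(1) + 2×(2) gives 86p₁ = 4436, so p₁ = 2218/43.
Back-substitute into (2): p₂ = (282 + 1×2218/43) / 11 = 1304/43.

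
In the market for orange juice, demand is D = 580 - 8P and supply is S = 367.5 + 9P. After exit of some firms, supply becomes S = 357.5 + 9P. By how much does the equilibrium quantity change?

ΔQ = -80/17

Original equilibrium: P* = 12.5, Q* = 480.
New equilibrium: 580 - 8P = 357.5 + 9P, so 222.5 = 17P and P' = 445/34; Q' = 580 − 8(445/34) = 8080/17.
Change in quantity: 8080/17 − 480 = -80/17.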